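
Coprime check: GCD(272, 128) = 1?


Euclidean algorithm:
272 = 2 * 128 + 16
128 = 8 * 16 + 0
GCD(272, 128) = 16

No, not coprime (GCD = 16)


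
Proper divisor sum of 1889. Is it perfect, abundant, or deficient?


Proper divisors: 1
Sum = 1 = 1
1 < 1889 → deficient

s(1889) = 1 (deficient)


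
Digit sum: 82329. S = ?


8 + 2 + 3 + 2 + 9 = 24


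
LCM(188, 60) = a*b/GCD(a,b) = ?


GCD(188, 60) = 4
LCM = 188*60/4 = 11280/4 = 2820

LCM = 2820


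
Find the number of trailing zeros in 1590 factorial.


floor(1590/5) = 318
floor(1590/25) = 63
floor(1590/125) = 12
floor(1590/625) = 2
Total = 395

395 trailing zeros


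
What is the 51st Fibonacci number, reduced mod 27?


F(k) mod 27 for k=1..51:
1, 1, 2, 3, 5, 8, 13, 21, 7, 1, 8, 9, 17, 26, 16, 15, 4, 19, 23, 15, 11, 26, 10, 9, 19, 1, 20, 21, 14, 8, 22, 3, 25, 1, 26, 0, 26, 26, 25, 24, 22, 19, 14, 6, 20, 26, 19, 18, 10, 1, 11
F(51) mod 27 = 11


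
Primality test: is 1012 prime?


1012 / 2 = 506 (exact division)
1012 is NOT prime.

No, 1012 is not prime


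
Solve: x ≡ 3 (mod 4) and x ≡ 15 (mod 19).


M = 4*19 = 76
M1 = M/4 = 19, M2 = M/19 = 4
M1^(-1) mod 4 = 3, M2^(-1) mod 19 = 5
x = 3*19*3 + 15*4*5 = 471
471 mod 76 = 15
Check: 15 mod 4 = 3 ✓, 15 mod 19 = 15 ✓

x ≡ 15 (mod 76)


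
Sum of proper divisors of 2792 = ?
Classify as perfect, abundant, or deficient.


Proper divisors: 1, 2, 4, 8, 349, 698, 1396
Sum = 1 + 2 + 4 + 8 + 349 + 698 + 1396 = 2458
2458 < 2792 → deficient

s(2792) = 2458 (deficient)


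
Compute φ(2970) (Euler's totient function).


2970 = 2 × 3^3 × 5 × 11
Prime factors: 2, 3, 5, 11
φ(2970) = 2970 × (1-1/2) × (1-1/3) × (1-1/5) × (1-1/11)
= 2970 × 1/2 × 2/3 × 4/5 × 10/11 = 720

φ(2970) = 720


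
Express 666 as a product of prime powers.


666 / 2 = 333
333 / 3 = 111
111 / 3 = 37
37 / 37 = 1
666 = 2 × 3^2 × 37


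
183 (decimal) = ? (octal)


183 (base 10) = 183 (decimal)
183 (decimal) = 267 (base 8)


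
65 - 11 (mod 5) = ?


65 - 11 = 54
54 mod 5 = 4


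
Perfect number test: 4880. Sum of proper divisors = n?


Proper divisors of 4880: 1, 2, 4, 5, 8, 10, 16, 20, 40, 61, 80, 122, 244, 305, 488, 610, 976, 1220, 2440
Sum = 1 + 2 + 4 + 5 + 8 + 10 + 16 + 20 + 40 + 61 + 80 + 122 + 244 + 305 + 488 + 610 + 976 + 1220 + 2440 = 6652

No, 4880 is not perfect (6652 ≠ 4880)


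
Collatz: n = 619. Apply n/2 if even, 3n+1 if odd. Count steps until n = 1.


619 → 1858 → 929 → 2788 → 1394 → 697 → 2092 → 1046 → 523 → 1570 → 785 → 2356 → 1178 → 589 → 1768 → 884 → 442 → 221 → 664 → 332 → 166 → 83 → 250 → 125 → 376 → 188 → 94 → 47 → 142 → 71 → 214 → 107 → 322 → 161 → 484 → 242 → 121 → 364 → 182 → 91 → 274 → 137 → 412 → 206 → 103 → 310 → 155 → 466 → 233 → 700 → 350 → 175 → 526 → 263 → 790 → 395 → 1186 → 593 → 1780 → 890 → 445 → 1336 → 668 → 334 → 167 → 502 → 251 → 754 → 377 → 1132 → 566 → 283 → 850 → 425 → 1276 → 638 → 319 → 958 → 479 → 1438 → 719 → 2158 → 1079 → 3238 → 1619 → 4858 → 2429 → 7288 → 3644 → 1822 → 911 → 2734 → 1367 → 4102 → 2051 → 6154 → 3077 → 9232 → 4616 → 2308 → 1154 → 577 → 1732 → 866 → 433 → 1300 → 650 → 325 → 976 → 488 → 244 → 122 → 61 → 184 → 92 → 46 → 23 → 70 → 35 → 106 → 53 → 160 → 80 → 40 → 20 → 10 → 5 → 16 → 8 → 4 → 2 → 1
Total steps = 131

131 steps


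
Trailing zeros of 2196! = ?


floor(2196/5) = 439
floor(2196/25) = 87
floor(2196/125) = 17
floor(2196/625) = 3
Total = 546

546 trailing zeros


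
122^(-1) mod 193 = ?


Use the extended Euclidean algorithm on (193, 122); each row r = 193*s + 122*t:
r=193, s=1, t=0
r=122, s=0, t=1
q=1: r=71, s=1, t=-1   [193*(1) + 122*(-1) = 71]
q=1: r=51, s=-1, t=2   [193*(-1) + 122*(2) = 51]
q=1: r=20, s=2, t=-3   [193*(2) + 122*(-3) = 20]
q=2: r=11, s=-5, t=8   [193*(-5) + 122*(8) = 11]
q=1: r=9, s=7, t=-11   [193*(7) + 122*(-11) = 9]
q=1: r=2, s=-12, t=19   [193*(-12) + 122*(19) = 2]
q=4: r=1, s=55, t=-87   [193*(55) + 122*(-87) = 1]
q=2: r=0, s=-122, t=193   [193*(-122) + 122*(193) = 0]
GCD = 1 with t = -87, so 122*(-87) ≡ 1 (mod 193)
Inverse = -87 mod 193 = 106
Check: 122 * 106 = 12932 ≡ 1 (mod 193)

122^(-1) ≡ 106 (mod 193)


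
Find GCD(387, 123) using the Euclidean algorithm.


387 = 3 * 123 + 18
123 = 6 * 18 + 15
18 = 1 * 15 + 3
15 = 5 * 3 + 0
GCD = 3


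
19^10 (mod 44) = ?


19^1 mod 44 = 19
19^2 mod 44 = 9
19^3 mod 44 = 39
19^4 mod 44 = 37
19^5 mod 44 = 43
19^6 mod 44 = 25
19^7 mod 44 = 35
19^8 mod 44 = 5
19^9 mod 44 = 7
19^10 mod 44 = 1


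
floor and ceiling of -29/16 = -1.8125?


-29/16 = -1.8125
floor = -2
ceil = -1

floor = -2, ceil = -1


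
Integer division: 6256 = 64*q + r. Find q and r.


6256 = 64 * 97 + 48
Check: 6208 + 48 = 6256

q = 97, r = 48


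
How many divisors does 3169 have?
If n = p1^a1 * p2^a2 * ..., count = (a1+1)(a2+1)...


3169 = 3169^1
d(3169) = (1+1) = 2

2 divisors


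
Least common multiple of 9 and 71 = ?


GCD(9, 71) = 1
LCM = 9*71/1 = 639/1 = 639

LCM = 639


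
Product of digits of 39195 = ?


3 × 9 × 1 × 9 × 5 = 1215


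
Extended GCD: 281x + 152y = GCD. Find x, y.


Tabular extended Euclidean (each row: r = 281*s + 152*t):
r=281, s=1, t=0
r=152, s=0, t=1
q=1: r=129, s=1, t=-1   [281*(1) + 152*(-1) = 129]
q=1: r=23, s=-1, t=2   [281*(-1) + 152*(2) = 23]
q=5: r=14, s=6, t=-11   [281*(6) + 152*(-11) = 14]
q=1: r=9, s=-7, t=13   [281*(-7) + 152*(13) = 9]
q=1: r=5, s=13, t=-24   [281*(13) + 152*(-24) = 5]
q=1: r=4, s=-20, t=37   [281*(-20) + 152*(37) = 4]
q=1: r=1, s=33, t=-61   [281*(33) + 152*(-61) = 1]
q=4: r=0, s=-152, t=281   [281*(-152) + 152*(281) = 0]
GCD = 1; from the row with r=1: x=33, y=-61
Check: 281*(33) + 152*(-61) = 9273 - 9272 = 1

GCD = 1, x = 33, y = -61


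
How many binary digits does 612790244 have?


612790244 in base 2 = 100100100001100110111111100100
Number of digits = 30

30 digits (base 2)


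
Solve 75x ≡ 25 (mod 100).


GCD(75, 100) = 25 divides 25
Divide: 3x ≡ 1 (mod 4)
x ≡ 3 (mod 4)


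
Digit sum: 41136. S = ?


4 + 1 + 1 + 3 + 6 = 15


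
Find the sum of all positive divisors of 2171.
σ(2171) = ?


Divisors of 2171: 1, 13, 167, 2171
Sum = 1 + 13 + 167 + 2171 = 2352

σ(2171) = 2352


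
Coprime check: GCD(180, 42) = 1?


Euclidean algorithm:
180 = 4 * 42 + 12
42 = 3 * 12 + 6
12 = 2 * 6 + 0
GCD(180, 42) = 6

No, not coprime (GCD = 6)


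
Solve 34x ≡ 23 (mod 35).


GCD(34, 35) = 1, unique solution
a^(-1) mod 35 = 34
x = 34 * 23 mod 35 = 12

x ≡ 12 (mod 35)


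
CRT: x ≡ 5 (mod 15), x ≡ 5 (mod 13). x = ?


M = 15*13 = 195
M1 = M/15 = 13, M2 = M/13 = 15
M1^(-1) mod 15 = 7, M2^(-1) mod 13 = 7
x = 5*13*7 + 5*15*7 = 980
980 mod 195 = 5
Check: 5 mod 15 = 5 ✓, 5 mod 13 = 5 ✓

x ≡ 5 (mod 195)


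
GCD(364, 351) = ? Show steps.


364 = 1 * 351 + 13
351 = 27 * 13 + 0
GCD = 13


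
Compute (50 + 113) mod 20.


50 + 113 = 163
163 mod 20 = 3


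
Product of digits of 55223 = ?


5 × 5 × 2 × 2 × 3 = 300


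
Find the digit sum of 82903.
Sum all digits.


8 + 2 + 9 + 0 + 3 = 22


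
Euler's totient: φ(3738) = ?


3738 = 2 × 3 × 7 × 89
Prime factors: 2, 3, 7, 89
φ(3738) = 3738 × (1-1/2) × (1-1/3) × (1-1/7) × (1-1/89)
= 3738 × 1/2 × 2/3 × 6/7 × 88/89 = 1056

φ(3738) = 1056


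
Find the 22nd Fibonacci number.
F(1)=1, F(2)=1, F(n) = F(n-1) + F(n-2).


Sequence: 1, 1, 2, 3, 5, 8, 13, 21, 34, 55, 89, 144, 233, 377, 610, 987, 1597, 2584, 4181, 6765, 10946, 17711
F(22) = 17711


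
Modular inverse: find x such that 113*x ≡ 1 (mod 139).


Use the extended Euclidean algorithm on (139, 113); each row r = 139*s + 113*t:
r=139, s=1, t=0
r=113, s=0, t=1
q=1: r=26, s=1, t=-1   [139*(1) + 113*(-1) = 26]
q=4: r=9, s=-4, t=5   [139*(-4) + 113*(5) = 9]
q=2: r=8, s=9, t=-11   [139*(9) + 113*(-11) = 8]
q=1: r=1, s=-13, t=16   [139*(-13) + 113*(16) = 1]
q=8: r=0, s=113, t=-139   [139*(113) + 113*(-139) = 0]
GCD = 1 with t = 16, so 113*(16) ≡ 1 (mod 139)
Inverse = 16 mod 139 = 16
Check: 113 * 16 = 1808 ≡ 1 (mod 139)

113^(-1) ≡ 16 (mod 139)


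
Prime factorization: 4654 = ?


4654 / 2 = 2327
2327 / 13 = 179
179 / 179 = 1
4654 = 2 × 13 × 179


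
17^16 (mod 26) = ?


17^1 mod 26 = 17
17^2 mod 26 = 3
17^3 mod 26 = 25
17^4 mod 26 = 9
17^5 mod 26 = 23
17^6 mod 26 = 1
17^7 mod 26 = 17
17^8 mod 26 = 3
17^9 mod 26 = 25
17^10 mod 26 = 9
17^11 mod 26 = 23
17^12 mod 26 = 1
17^13 mod 26 = 17
17^14 mod 26 = 3
17^15 mod 26 = 25
17^16 mod 26 = 9


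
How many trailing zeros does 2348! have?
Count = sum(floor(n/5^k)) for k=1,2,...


floor(2348/5) = 469
floor(2348/25) = 93
floor(2348/125) = 18
floor(2348/625) = 3
Total = 583

583 trailing zeros


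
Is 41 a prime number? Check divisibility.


Check divisors up to sqrt(41) = 6.4031
No divisors found.
41 is prime.

Yes, 41 is prime


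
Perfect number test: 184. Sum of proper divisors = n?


Proper divisors of 184: 1, 2, 4, 8, 23, 46, 92
Sum = 1 + 2 + 4 + 8 + 23 + 46 + 92 = 176

No, 184 is not perfect (176 ≠ 184)


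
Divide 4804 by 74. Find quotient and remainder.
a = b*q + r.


4804 = 74 * 64 + 68
Check: 4736 + 68 = 4804

q = 64, r = 68


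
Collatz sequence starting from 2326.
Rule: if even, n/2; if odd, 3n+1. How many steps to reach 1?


2326 → 1163 → 3490 → 1745 → 5236 → 2618 → 1309 → 3928 → 1964 → 982 → 491 → 1474 → 737 → 2212 → 1106 → 553 → 1660 → 830 → 415 → 1246 → 623 → 1870 → 935 → 2806 → 1403 → 4210 → 2105 → 6316 → 3158 → 1579 → 4738 → 2369 → 7108 → 3554 → 1777 → 5332 → 2666 → 1333 → 4000 → 2000 → 1000 → 500 → 250 → 125 → 376 → 188 → 94 → 47 → 142 → 71 → 214 → 107 → 322 → 161 → 484 → 242 → 121 → 364 → 182 → 91 → 274 → 137 → 412 → 206 → 103 → 310 → 155 → 466 → 233 → 700 → 350 → 175 → 526 → 263 → 790 → 395 → 1186 → 593 → 1780 → 890 → 445 → 1336 → 668 → 334 → 167 → 502 → 251 → 754 → 377 → 1132 → 566 → 283 → 850 → 425 → 1276 → 638 → 319 → 958 → 479 → 1438 → 719 → 2158 → 1079 → 3238 → 1619 → 4858 → 2429 → 7288 → 3644 → 1822 → 911 → 2734 → 1367 → 4102 → 2051 → 6154 → 3077 → 9232 → 4616 → 2308 → 1154 → 577 → 1732 → 866 → 433 → 1300 → 650 → 325 → 976 → 488 → 244 → 122 → 61 → 184 → 92 → 46 → 23 → 70 → 35 → 106 → 53 → 160 → 80 → 40 → 20 → 10 → 5 → 16 → 8 → 4 → 2 → 1
Total steps = 151

151 steps


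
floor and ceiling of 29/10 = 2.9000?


29/10 = 2.9000
floor = 2
ceil = 3

floor = 2, ceil = 3


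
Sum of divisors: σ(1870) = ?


Divisors of 1870: 1, 2, 5, 10, 11, 17, 22, 34, 55, 85, 110, 170, 187, 374, 935, 1870
Sum = 1 + 2 + 5 + 10 + 11 + 17 + 22 + 34 + 55 + 85 + 110 + 170 + 187 + 374 + 935 + 1870 = 3888

σ(1870) = 3888


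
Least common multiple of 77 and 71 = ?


GCD(77, 71) = 1
LCM = 77*71/1 = 5467/1 = 5467

LCM = 5467


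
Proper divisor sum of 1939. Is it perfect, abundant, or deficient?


Proper divisors: 1, 7, 277
Sum = 1 + 7 + 277 = 285
285 < 1939 → deficient

s(1939) = 285 (deficient)


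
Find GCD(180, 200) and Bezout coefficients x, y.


Tabular extended Euclidean (each row: r = 180*s + 200*t):
r=180, s=1, t=0
r=200, s=0, t=1
q=0: r=180, s=1, t=0   [180*(1) + 200*(0) = 180]
q=1: r=20, s=-1, t=1   [180*(-1) + 200*(1) = 20]
q=9: r=0, s=10, t=-9   [180*(10) + 200*(-9) = 0]
GCD = 20; from the row with r=20: x=-1, y=1
Check: 180*(-1) + 200*(1) = -180 + 200 = 20

GCD = 20, x = -1, y = 1


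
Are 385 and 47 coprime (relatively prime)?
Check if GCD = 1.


Euclidean algorithm:
385 = 8 * 47 + 9
47 = 5 * 9 + 2
9 = 4 * 2 + 1
2 = 2 * 1 + 0
GCD(385, 47) = 1

Yes, coprime (GCD = 1)


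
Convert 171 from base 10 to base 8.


171 (base 10) = 171 (decimal)
171 (decimal) = 253 (base 8)


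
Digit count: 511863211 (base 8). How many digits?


511863211 in base 8 = 3640464653
Number of digits = 10

10 digits (base 8)


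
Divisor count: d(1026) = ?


1026 = 2^1 × 3^3 × 19^1
d(1026) = (1+1) × (3+1) × (1+1) = 16

16 divisors


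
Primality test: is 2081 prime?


Check divisors up to sqrt(2081) = 45.6180
No divisors found.
2081 is prime.

Yes, 2081 is prime


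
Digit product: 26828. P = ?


2 × 6 × 8 × 2 × 8 = 1536


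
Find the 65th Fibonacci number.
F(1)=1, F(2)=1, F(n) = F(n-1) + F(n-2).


Sequence: 1, 1, 2, 3, 5, 8, 13, 21, 34, 55, 89, 144, 233, 377, 610, 987, 1597, 2584, 4181, 6765, 10946, 17711, 28657, 46368, 75025, 121393, 196418, 317811, 514229, 832040, 1346269, 2178309, 3524578, 5702887, 9227465, 14930352, 24157817, 39088169, 63245986, 102334155, 165580141, 267914296, 433494437, 701408733, 1134903170, 1836311903, 2971215073, 4807526976, 7778742049, 12586269025, 20365011074, 32951280099, 53316291173, 86267571272, 139583862445, 225851433717, 365435296162, 591286729879, 956722026041, 1548008755920, 2504730781961, 4052739537881, 6557470319842, 10610209857723, 17167680177565
F(65) = 17167680177565


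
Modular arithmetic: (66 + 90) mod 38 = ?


66 + 90 = 156
156 mod 38 = 4


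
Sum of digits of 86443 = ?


8 + 6 + 4 + 4 + 3 = 25


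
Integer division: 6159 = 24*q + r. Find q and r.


6159 = 24 * 256 + 15
Check: 6144 + 15 = 6159

q = 256, r = 15


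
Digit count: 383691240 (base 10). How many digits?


383691240 has 9 digits in base 10
floor(log10(383691240)) + 1 = floor(8.5840) + 1 = 9

9 digits (base 10)


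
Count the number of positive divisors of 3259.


3259 = 3259^1
d(3259) = (1+1) = 2

2 divisors


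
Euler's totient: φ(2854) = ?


2854 = 2 × 1427
Prime factors: 2, 1427
φ(2854) = 2854 × (1-1/2) × (1-1/1427)
= 2854 × 1/2 × 1426/1427 = 1426

φ(2854) = 1426


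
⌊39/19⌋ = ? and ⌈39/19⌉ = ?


39/19 = 2.0526
floor = 2
ceil = 3

floor = 2, ceil = 3


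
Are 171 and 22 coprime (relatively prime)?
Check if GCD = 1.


Euclidean algorithm:
171 = 7 * 22 + 17
22 = 1 * 17 + 5
17 = 3 * 5 + 2
5 = 2 * 2 + 1
2 = 2 * 1 + 0
GCD(171, 22) = 1

Yes, coprime (GCD = 1)


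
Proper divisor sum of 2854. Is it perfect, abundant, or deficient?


Proper divisors: 1, 2, 1427
Sum = 1 + 2 + 1427 = 1430
1430 < 2854 → deficient

s(2854) = 1430 (deficient)


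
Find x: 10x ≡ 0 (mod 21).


GCD(10, 21) = 1, unique solution
a^(-1) mod 21 = 19
x = 19 * 0 mod 21 = 0

x ≡ 0 (mod 21)


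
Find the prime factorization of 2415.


2415 / 3 = 805
805 / 5 = 161
161 / 7 = 23
23 / 23 = 1
2415 = 3 × 5 × 7 × 23


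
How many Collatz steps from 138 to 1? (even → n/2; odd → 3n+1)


138 → 69 → 208 → 104 → 52 → 26 → 13 → 40 → 20 → 10 → 5 → 16 → 8 → 4 → 2 → 1
Total steps = 15

15 steps


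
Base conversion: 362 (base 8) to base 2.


362 (base 8) = 242 (decimal)
242 (decimal) = 11110010 (base 2)


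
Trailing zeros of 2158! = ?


floor(2158/5) = 431
floor(2158/25) = 86
floor(2158/125) = 17
floor(2158/625) = 3
Total = 537

537 trailing zeros


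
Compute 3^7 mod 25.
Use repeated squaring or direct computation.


3^1 mod 25 = 3
3^2 mod 25 = 9
3^3 mod 25 = 2
3^4 mod 25 = 6
3^5 mod 25 = 18
3^6 mod 25 = 4
3^7 mod 25 = 12


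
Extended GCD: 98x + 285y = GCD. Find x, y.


Tabular extended Euclidean (each row: r = 98*s + 285*t):
r=98, s=1, t=0
r=285, s=0, t=1
q=0: r=98, s=1, t=0   [98*(1) + 285*(0) = 98]
q=2: r=89, s=-2, t=1   [98*(-2) + 285*(1) = 89]
q=1: r=9, s=3, t=-1   [98*(3) + 285*(-1) = 9]
q=9: r=8, s=-29, t=10   [98*(-29) + 285*(10) = 8]
q=1: r=1, s=32, t=-11   [98*(32) + 285*(-11) = 1]
q=8: r=0, s=-285, t=98   [98*(-285) + 285*(98) = 0]
GCD = 1; from the row with r=1: x=32, y=-11
Check: 98*(32) + 285*(-11) = 3136 - 3135 = 1

GCD = 1, x = 32, y = -11


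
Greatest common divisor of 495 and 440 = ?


495 = 1 * 440 + 55
440 = 8 * 55 + 0
GCD = 55


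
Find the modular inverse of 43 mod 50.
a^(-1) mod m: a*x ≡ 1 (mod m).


Use the extended Euclidean algorithm on (50, 43); each row r = 50*s + 43*t:
r=50, s=1, t=0
r=43, s=0, t=1
q=1: r=7, s=1, t=-1   [50*(1) + 43*(-1) = 7]
q=6: r=1, s=-6, t=7   [50*(-6) + 43*(7) = 1]
q=7: r=0, s=43, t=-50   [50*(43) + 43*(-50) = 0]
GCD = 1 with t = 7, so 43*(7) ≡ 1 (mod 50)
Inverse = 7 mod 50 = 7
Check: 43 * 7 = 301 ≡ 1 (mod 50)

43^(-1) ≡ 7 (mod 50)


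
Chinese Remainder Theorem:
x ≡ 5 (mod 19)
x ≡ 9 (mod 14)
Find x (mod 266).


M = 19*14 = 266
M1 = M/19 = 14, M2 = M/14 = 19
M1^(-1) mod 19 = 15, M2^(-1) mod 14 = 3
x = 5*14*15 + 9*19*3 = 1563
1563 mod 266 = 233
Check: 233 mod 19 = 5 ✓, 233 mod 14 = 9 ✓

x ≡ 233 (mod 266)


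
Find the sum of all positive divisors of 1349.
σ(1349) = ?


Divisors of 1349: 1, 19, 71, 1349
Sum = 1 + 19 + 71 + 1349 = 1440

σ(1349) = 1440


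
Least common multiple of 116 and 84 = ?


GCD(116, 84) = 4
LCM = 116*84/4 = 9744/4 = 2436

LCM = 2436


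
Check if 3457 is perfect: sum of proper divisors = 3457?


Proper divisors of 3457: 1
Sum = 1 = 1

No, 3457 is not perfect (1 ≠ 3457)


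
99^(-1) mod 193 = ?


Use the extended Euclidean algorithm on (193, 99); each row r = 193*s + 99*t:
r=193, s=1, t=0
r=99, s=0, t=1
q=1: r=94, s=1, t=-1   [193*(1) + 99*(-1) = 94]
q=1: r=5, s=-1, t=2   [193*(-1) + 99*(2) = 5]
q=18: r=4, s=19, t=-37   [193*(19) + 99*(-37) = 4]
q=1: r=1, s=-20, t=39   [193*(-20) + 99*(39) = 1]
q=4: r=0, s=99, t=-193   [193*(99) + 99*(-193) = 0]
GCD = 1 with t = 39, so 99*(39) ≡ 1 (mod 193)
Inverse = 39 mod 193 = 39
Check: 99 * 39 = 3861 ≡ 1 (mod 193)

99^(-1) ≡ 39 (mod 193)


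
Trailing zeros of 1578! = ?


floor(1578/5) = 315
floor(1578/25) = 63
floor(1578/125) = 12
floor(1578/625) = 2
Total = 392

392 trailing zeros


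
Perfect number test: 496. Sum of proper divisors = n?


Proper divisors of 496: 1, 2, 4, 8, 16, 31, 62, 124, 248
Sum = 1 + 2 + 4 + 8 + 16 + 31 + 62 + 124 + 248 = 496

Yes, 496 is perfect (496 = 496)


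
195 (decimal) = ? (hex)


195 (base 10) = 195 (decimal)
195 (decimal) = C3 (base 16)


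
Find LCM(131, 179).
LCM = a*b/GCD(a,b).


GCD(131, 179) = 1
LCM = 131*179/1 = 23449/1 = 23449

LCM = 23449


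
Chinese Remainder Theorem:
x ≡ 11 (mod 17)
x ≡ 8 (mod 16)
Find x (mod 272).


M = 17*16 = 272
M1 = M/17 = 16, M2 = M/16 = 17
M1^(-1) mod 17 = 16, M2^(-1) mod 16 = 1
x = 11*16*16 + 8*17*1 = 2952
2952 mod 272 = 232
Check: 232 mod 17 = 11 ✓, 232 mod 16 = 8 ✓

x ≡ 232 (mod 272)


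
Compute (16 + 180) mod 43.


16 + 180 = 196
196 mod 43 = 24


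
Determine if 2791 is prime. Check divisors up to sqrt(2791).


Check divisors up to sqrt(2791) = 52.8299
No divisors found.
2791 is prime.

Yes, 2791 is prime


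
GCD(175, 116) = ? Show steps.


175 = 1 * 116 + 59
116 = 1 * 59 + 57
59 = 1 * 57 + 2
57 = 28 * 2 + 1
2 = 2 * 1 + 0
GCD = 1


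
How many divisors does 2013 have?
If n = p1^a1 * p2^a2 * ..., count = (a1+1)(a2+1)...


2013 = 3^1 × 11^1 × 61^1
d(2013) = (1+1) × (1+1) × (1+1) = 8

8 divisors


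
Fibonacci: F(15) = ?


Sequence: 1, 1, 2, 3, 5, 8, 13, 21, 34, 55, 89, 144, 233, 377, 610
F(15) = 610


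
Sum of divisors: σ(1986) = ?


Divisors of 1986: 1, 2, 3, 6, 331, 662, 993, 1986
Sum = 1 + 2 + 3 + 6 + 331 + 662 + 993 + 1986 = 3984

σ(1986) = 3984


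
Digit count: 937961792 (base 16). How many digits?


937961792 in base 16 = 37E82940
Number of digits = 8

8 digits (base 16)


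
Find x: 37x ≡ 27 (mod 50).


GCD(37, 50) = 1, unique solution
a^(-1) mod 50 = 23
x = 23 * 27 mod 50 = 21

x ≡ 21 (mod 50)


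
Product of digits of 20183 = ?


2 × 0 × 1 × 8 × 3 = 0


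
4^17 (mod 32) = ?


4^1 mod 32 = 4
4^2 mod 32 = 16
4^3 mod 32 = 0
4^4 mod 32 = 0
4^5 mod 32 = 0
4^6 mod 32 = 0
4^7 mod 32 = 0
4^8 mod 32 = 0
4^9 mod 32 = 0
4^10 mod 32 = 0
4^11 mod 32 = 0
4^12 mod 32 = 0
4^13 mod 32 = 0
4^14 mod 32 = 0
4^15 mod 32 = 0
4^16 mod 32 = 0
4^17 mod 32 = 0


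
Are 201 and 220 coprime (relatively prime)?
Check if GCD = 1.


Euclidean algorithm:
220 = 1 * 201 + 19
201 = 10 * 19 + 11
19 = 1 * 11 + 8
11 = 1 * 8 + 3
8 = 2 * 3 + 2
3 = 1 * 2 + 1
2 = 2 * 1 + 0
GCD(201, 220) = 1

Yes, coprime (GCD = 1)


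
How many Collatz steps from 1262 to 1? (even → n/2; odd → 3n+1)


1262 → 631 → 1894 → 947 → 2842 → 1421 → 4264 → 2132 → 1066 → 533 → 1600 → 800 → 400 → 200 → 100 → 50 → 25 → 76 → 38 → 19 → 58 → 29 → 88 → 44 → 22 → 11 → 34 → 17 → 52 → 26 → 13 → 40 → 20 → 10 → 5 → 16 → 8 → 4 → 2 → 1
Total steps = 39

39 steps


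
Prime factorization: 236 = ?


236 / 2 = 118
118 / 2 = 59
59 / 59 = 1
236 = 2^2 × 59


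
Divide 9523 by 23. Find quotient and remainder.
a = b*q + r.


9523 = 23 * 414 + 1
Check: 9522 + 1 = 9523

q = 414, r = 1


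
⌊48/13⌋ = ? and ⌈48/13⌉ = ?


48/13 = 3.6923
floor = 3
ceil = 4

floor = 3, ceil = 4


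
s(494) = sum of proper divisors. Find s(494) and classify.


Proper divisors: 1, 2, 13, 19, 26, 38, 247
Sum = 1 + 2 + 13 + 19 + 26 + 38 + 247 = 346
346 < 494 → deficient

s(494) = 346 (deficient)


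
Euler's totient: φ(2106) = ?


2106 = 2 × 3^4 × 13
Prime factors: 2, 3, 13
φ(2106) = 2106 × (1-1/2) × (1-1/3) × (1-1/13)
= 2106 × 1/2 × 2/3 × 12/13 = 648

φ(2106) = 648


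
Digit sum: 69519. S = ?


6 + 9 + 5 + 1 + 9 = 30


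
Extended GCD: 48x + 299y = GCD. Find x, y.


Tabular extended Euclidean (each row: r = 48*s + 299*t):
r=48, s=1, t=0
r=299, s=0, t=1
q=0: r=48, s=1, t=0   [48*(1) + 299*(0) = 48]
q=6: r=11, s=-6, t=1   [48*(-6) + 299*(1) = 11]
q=4: r=4, s=25, t=-4   [48*(25) + 299*(-4) = 4]
q=2: r=3, s=-56, t=9   [48*(-56) + 299*(9) = 3]
q=1: r=1, s=81, t=-13   [48*(81) + 299*(-13) = 1]
q=3: r=0, s=-299, t=48   [48*(-299) + 299*(48) = 0]
GCD = 1; from the row with r=1: x=81, y=-13
Check: 48*(81) + 299*(-13) = 3888 - 3887 = 1

GCD = 1, x = 81, y = -13


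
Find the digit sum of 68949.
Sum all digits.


6 + 8 + 9 + 4 + 9 = 36


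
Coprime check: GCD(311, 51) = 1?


Euclidean algorithm:
311 = 6 * 51 + 5
51 = 10 * 5 + 1
5 = 5 * 1 + 0
GCD(311, 51) = 1

Yes, coprime (GCD = 1)


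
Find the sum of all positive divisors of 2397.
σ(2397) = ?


Divisors of 2397: 1, 3, 17, 47, 51, 141, 799, 2397
Sum = 1 + 3 + 17 + 47 + 51 + 141 + 799 + 2397 = 3456

σ(2397) = 3456


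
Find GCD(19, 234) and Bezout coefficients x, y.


Tabular extended Euclidean (each row: r = 19*s + 234*t):
r=19, s=1, t=0
r=234, s=0, t=1
q=0: r=19, s=1, t=0   [19*(1) + 234*(0) = 19]
q=12: r=6, s=-12, t=1   [19*(-12) + 234*(1) = 6]
q=3: r=1, s=37, t=-3   [19*(37) + 234*(-3) = 1]
q=6: r=0, s=-234, t=19   [19*(-234) + 234*(19) = 0]
GCD = 1; from the row with r=1: x=37, y=-3
Check: 19*(37) + 234*(-3) = 703 - 702 = 1

GCD = 1, x = 37, y = -3


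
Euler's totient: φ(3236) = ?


3236 = 2^2 × 809
Prime factors: 2, 809
φ(3236) = 3236 × (1-1/2) × (1-1/809)
= 3236 × 1/2 × 808/809 = 1616

φ(3236) = 1616


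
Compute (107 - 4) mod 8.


107 - 4 = 103
103 mod 8 = 7


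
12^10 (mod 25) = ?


12^1 mod 25 = 12
12^2 mod 25 = 19
12^3 mod 25 = 3
12^4 mod 25 = 11
12^5 mod 25 = 7
12^6 mod 25 = 9
12^7 mod 25 = 8
12^8 mod 25 = 21
12^9 mod 25 = 2
12^10 mod 25 = 24


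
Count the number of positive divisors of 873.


873 = 3^2 × 97^1
d(873) = (2+1) × (1+1) = 6

6 divisors


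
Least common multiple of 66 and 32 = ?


GCD(66, 32) = 2
LCM = 66*32/2 = 2112/2 = 1056

LCM = 1056


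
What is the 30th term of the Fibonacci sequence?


Sequence: 1, 1, 2, 3, 5, 8, 13, 21, 34, 55, 89, 144, 233, 377, 610, 987, 1597, 2584, 4181, 6765, 10946, 17711, 28657, 46368, 75025, 121393, 196418, 317811, 514229, 832040
F(30) = 832040


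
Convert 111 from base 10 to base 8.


111 (base 10) = 111 (decimal)
111 (decimal) = 157 (base 8)


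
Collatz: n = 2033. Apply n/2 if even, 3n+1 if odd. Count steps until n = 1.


2033 → 6100 → 3050 → 1525 → 4576 → 2288 → 1144 → 572 → 286 → 143 → 430 → 215 → 646 → 323 → 970 → 485 → 1456 → 728 → 364 → 182 → 91 → 274 → 137 → 412 → 206 → 103 → 310 → 155 → 466 → 233 → 700 → 350 → 175 → 526 → 263 → 790 → 395 → 1186 → 593 → 1780 → 890 → 445 → 1336 → 668 → 334 → 167 → 502 → 251 → 754 → 377 → 1132 → 566 → 283 → 850 → 425 → 1276 → 638 → 319 → 958 → 479 → 1438 → 719 → 2158 → 1079 → 3238 → 1619 → 4858 → 2429 → 7288 → 3644 → 1822 → 911 → 2734 → 1367 → 4102 → 2051 → 6154 → 3077 → 9232 → 4616 → 2308 → 1154 → 577 → 1732 → 866 → 433 → 1300 → 650 → 325 → 976 → 488 → 244 → 122 → 61 → 184 → 92 → 46 → 23 → 70 → 35 → 106 → 53 → 160 → 80 → 40 → 20 → 10 → 5 → 16 → 8 → 4 → 2 → 1
Total steps = 112

112 steps


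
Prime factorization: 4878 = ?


4878 / 2 = 2439
2439 / 3 = 813
813 / 3 = 271
271 / 271 = 1
4878 = 2 × 3^2 × 271


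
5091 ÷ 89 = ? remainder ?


5091 = 89 * 57 + 18
Check: 5073 + 18 = 5091

q = 57, r = 18


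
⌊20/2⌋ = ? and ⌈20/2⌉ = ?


20/2 = 10.0000
floor = 10
ceil = 10

floor = 10, ceil = 10


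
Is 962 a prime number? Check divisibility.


962 / 2 = 481 (exact division)
962 is NOT prime.

No, 962 is not prime


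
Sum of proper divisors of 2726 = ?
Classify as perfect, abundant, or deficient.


Proper divisors: 1, 2, 29, 47, 58, 94, 1363
Sum = 1 + 2 + 29 + 47 + 58 + 94 + 1363 = 1594
1594 < 2726 → deficient

s(2726) = 1594 (deficient)


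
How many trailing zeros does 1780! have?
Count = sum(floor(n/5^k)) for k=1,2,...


floor(1780/5) = 356
floor(1780/25) = 71
floor(1780/125) = 14
floor(1780/625) = 2
Total = 443

443 trailing zeros


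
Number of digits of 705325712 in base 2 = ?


705325712 in base 2 = 101010000010100110101010010000
Number of digits = 30

30 digits (base 2)


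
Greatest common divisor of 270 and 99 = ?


270 = 2 * 99 + 72
99 = 1 * 72 + 27
72 = 2 * 27 + 18
27 = 1 * 18 + 9
18 = 2 * 9 + 0
GCD = 9


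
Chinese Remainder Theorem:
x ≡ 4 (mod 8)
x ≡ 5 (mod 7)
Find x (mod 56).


M = 8*7 = 56
M1 = M/8 = 7, M2 = M/7 = 8
M1^(-1) mod 8 = 7, M2^(-1) mod 7 = 1
x = 4*7*7 + 5*8*1 = 236
236 mod 56 = 12
Check: 12 mod 8 = 4 ✓, 12 mod 7 = 5 ✓

x ≡ 12 (mod 56)


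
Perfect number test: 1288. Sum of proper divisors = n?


Proper divisors of 1288: 1, 2, 4, 7, 8, 14, 23, 28, 46, 56, 92, 161, 184, 322, 644
Sum = 1 + 2 + 4 + 7 + 8 + 14 + 23 + 28 + 46 + 56 + 92 + 161 + 184 + 322 + 644 = 1592

No, 1288 is not perfect (1592 ≠ 1288)


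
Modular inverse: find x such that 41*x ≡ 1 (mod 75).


Use the extended Euclidean algorithm on (75, 41); each row r = 75*s + 41*t:
r=75, s=1, t=0
r=41, s=0, t=1
q=1: r=34, s=1, t=-1   [75*(1) + 41*(-1) = 34]
q=1: r=7, s=-1, t=2   [75*(-1) + 41*(2) = 7]
q=4: r=6, s=5, t=-9   [75*(5) + 41*(-9) = 6]
q=1: r=1, s=-6, t=11   [75*(-6) + 41*(11) = 1]
q=6: r=0, s=41, t=-75   [75*(41) + 41*(-75) = 0]
GCD = 1 with t = 11, so 41*(11) ≡ 1 (mod 75)
Inverse = 11 mod 75 = 11
Check: 41 * 11 = 451 ≡ 1 (mod 75)

41^(-1) ≡ 11 (mod 75)


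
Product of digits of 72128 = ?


7 × 2 × 1 × 2 × 8 = 224


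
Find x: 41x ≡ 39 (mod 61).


GCD(41, 61) = 1, unique solution
a^(-1) mod 61 = 3
x = 3 * 39 mod 61 = 56

x ≡ 56 (mod 61)


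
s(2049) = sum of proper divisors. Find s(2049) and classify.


Proper divisors: 1, 3, 683
Sum = 1 + 3 + 683 = 687
687 < 2049 → deficient

s(2049) = 687 (deficient)


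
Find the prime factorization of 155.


155 / 5 = 31
31 / 31 = 1
155 = 5 × 31


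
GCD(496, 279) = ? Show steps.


496 = 1 * 279 + 217
279 = 1 * 217 + 62
217 = 3 * 62 + 31
62 = 2 * 31 + 0
GCD = 31


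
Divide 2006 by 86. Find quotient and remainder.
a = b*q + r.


2006 = 86 * 23 + 28
Check: 1978 + 28 = 2006

q = 23, r = 28


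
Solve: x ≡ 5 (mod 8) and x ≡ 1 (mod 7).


M = 8*7 = 56
M1 = M/8 = 7, M2 = M/7 = 8
M1^(-1) mod 8 = 7, M2^(-1) mod 7 = 1
x = 5*7*7 + 1*8*1 = 253
253 mod 56 = 29
Check: 29 mod 8 = 5 ✓, 29 mod 7 = 1 ✓

x ≡ 29 (mod 56)


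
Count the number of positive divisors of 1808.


1808 = 2^4 × 113^1
d(1808) = (4+1) × (1+1) = 10

10 divisors


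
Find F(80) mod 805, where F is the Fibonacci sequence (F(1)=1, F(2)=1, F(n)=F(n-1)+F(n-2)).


F(k) mod 805 for k=1..80:
1, 1, 2, 3, 5, 8, 13, 21, 34, 55, 89, 144, 233, 377, 610, 182, 792, 169, 156, 325, 481, 1, 482, 483, 160, 643, 803, 641, 639, 475, 309, 784, 288, 267, 555, 17, 572, 589, 356, 140, 496, 636, 327, 158, 485, 643, 323, 161, 484, 645, 324, 164, 488, 652, 335, 182, 517, 699, 411, 305, 716, 216, 127, 343, 470, 8, 478, 486, 159, 645, 804, 644, 643, 482, 320, 802, 317, 314, 631, 140
F(80) mod 805 = 140


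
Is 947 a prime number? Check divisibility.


Check divisors up to sqrt(947) = 30.7734
No divisors found.
947 is prime.

Yes, 947 is prime


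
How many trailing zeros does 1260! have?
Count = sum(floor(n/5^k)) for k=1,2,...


floor(1260/5) = 252
floor(1260/25) = 50
floor(1260/125) = 10
floor(1260/625) = 2
Total = 314

314 trailing zeros


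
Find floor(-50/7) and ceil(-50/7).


-50/7 = -7.1429
floor = -8
ceil = -7

floor = -8, ceil = -7


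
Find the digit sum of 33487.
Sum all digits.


3 + 3 + 4 + 8 + 7 = 25


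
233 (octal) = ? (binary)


233 (base 8) = 155 (decimal)
155 (decimal) = 10011011 (base 2)


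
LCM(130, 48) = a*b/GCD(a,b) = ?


GCD(130, 48) = 2
LCM = 130*48/2 = 6240/2 = 3120

LCM = 3120


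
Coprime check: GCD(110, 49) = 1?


Euclidean algorithm:
110 = 2 * 49 + 12
49 = 4 * 12 + 1
12 = 12 * 1 + 0
GCD(110, 49) = 1

Yes, coprime (GCD = 1)


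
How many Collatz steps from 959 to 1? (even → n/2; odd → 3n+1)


959 → 2878 → 1439 → 4318 → 2159 → 6478 → 3239 → 9718 → 4859 → 14578 → 7289 → 21868 → 10934 → 5467 → 16402 → 8201 → 24604 → 12302 → 6151 → 18454 → 9227 → 27682 → 13841 → 41524 → 20762 → 10381 → 31144 → 15572 → 7786 → 3893 → 11680 → 5840 → 2920 → 1460 → 730 → 365 → 1096 → 548 → 274 → 137 → 412 → 206 → 103 → 310 → 155 → 466 → 233 → 700 → 350 → 175 → 526 → 263 → 790 → 395 → 1186 → 593 → 1780 → 890 → 445 → 1336 → 668 → 334 → 167 → 502 → 251 → 754 → 377 → 1132 → 566 → 283 → 850 → 425 → 1276 → 638 → 319 → 958 → 479 → 1438 → 719 → 2158 → 1079 → 3238 → 1619 → 4858 → 2429 → 7288 → 3644 → 1822 → 911 → 2734 → 1367 → 4102 → 2051 → 6154 → 3077 → 9232 → 4616 → 2308 → 1154 → 577 → 1732 → 866 → 433 → 1300 → 650 → 325 → 976 → 488 → 244 → 122 → 61 → 184 → 92 → 46 → 23 → 70 → 35 → 106 → 53 → 160 → 80 → 40 → 20 → 10 → 5 → 16 → 8 → 4 → 2 → 1
Total steps = 129

129 steps


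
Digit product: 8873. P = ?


8 × 8 × 7 × 3 = 1344


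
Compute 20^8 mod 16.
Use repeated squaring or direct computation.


20^1 mod 16 = 4
20^2 mod 16 = 0
20^3 mod 16 = 0
20^4 mod 16 = 0
20^5 mod 16 = 0
20^6 mod 16 = 0
20^7 mod 16 = 0
20^8 mod 16 = 0


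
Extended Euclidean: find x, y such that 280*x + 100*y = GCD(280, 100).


Tabular extended Euclidean (each row: r = 280*s + 100*t):
r=280, s=1, t=0
r=100, s=0, t=1
q=2: r=80, s=1, t=-2   [280*(1) + 100*(-2) = 80]
q=1: r=20, s=-1, t=3   [280*(-1) + 100*(3) = 20]
q=4: r=0, s=5, t=-14   [280*(5) + 100*(-14) = 0]
GCD = 20; from the row with r=20: x=-1, y=3
Check: 280*(-1) + 100*(3) = -280 + 300 = 20

GCD = 20, x = -1, y = 3


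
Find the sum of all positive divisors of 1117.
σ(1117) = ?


Divisors of 1117: 1, 1117
Sum = 1 + 1117 = 1118

σ(1117) = 1118


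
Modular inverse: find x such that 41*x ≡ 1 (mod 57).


Use the extended Euclidean algorithm on (57, 41); each row r = 57*s + 41*t:
r=57, s=1, t=0
r=41, s=0, t=1
q=1: r=16, s=1, t=-1   [57*(1) + 41*(-1) = 16]
q=2: r=9, s=-2, t=3   [57*(-2) + 41*(3) = 9]
q=1: r=7, s=3, t=-4   [57*(3) + 41*(-4) = 7]
q=1: r=2, s=-5, t=7   [57*(-5) + 41*(7) = 2]
q=3: r=1, s=18, t=-25   [57*(18) + 41*(-25) = 1]
q=2: r=0, s=-41, t=57   [57*(-41) + 41*(57) = 0]
GCD = 1 with t = -25, so 41*(-25) ≡ 1 (mod 57)
Inverse = -25 mod 57 = 32
Check: 41 * 32 = 1312 ≡ 1 (mod 57)

41^(-1) ≡ 32 (mod 57)


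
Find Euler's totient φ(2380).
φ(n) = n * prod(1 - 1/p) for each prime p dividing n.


2380 = 2^2 × 5 × 7 × 17
Prime factors: 2, 5, 7, 17
φ(2380) = 2380 × (1-1/2) × (1-1/5) × (1-1/7) × (1-1/17)
= 2380 × 1/2 × 4/5 × 6/7 × 16/17 = 768

φ(2380) = 768


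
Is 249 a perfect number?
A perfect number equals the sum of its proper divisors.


Proper divisors of 249: 1, 3, 83
Sum = 1 + 3 + 83 = 87

No, 249 is not perfect (87 ≠ 249)


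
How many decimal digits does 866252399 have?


866252399 has 9 digits in base 10
floor(log10(866252399)) + 1 = floor(8.9376) + 1 = 9

9 digits (base 10)


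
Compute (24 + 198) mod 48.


24 + 198 = 222
222 mod 48 = 30


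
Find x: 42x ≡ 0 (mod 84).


GCD(42, 84) = 42 divides 0
Divide: 1x ≡ 0 (mod 2)
x ≡ 0 (mod 2)


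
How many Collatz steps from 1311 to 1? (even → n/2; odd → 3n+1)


1311 → 3934 → 1967 → 5902 → 2951 → 8854 → 4427 → 13282 → 6641 → 19924 → 9962 → 4981 → 14944 → 7472 → 3736 → 1868 → 934 → 467 → 1402 → 701 → 2104 → 1052 → 526 → 263 → 790 → 395 → 1186 → 593 → 1780 → 890 → 445 → 1336 → 668 → 334 → 167 → 502 → 251 → 754 → 377 → 1132 → 566 → 283 → 850 → 425 → 1276 → 638 → 319 → 958 → 479 → 1438 → 719 → 2158 → 1079 → 3238 → 1619 → 4858 → 2429 → 7288 → 3644 → 1822 → 911 → 2734 → 1367 → 4102 → 2051 → 6154 → 3077 → 9232 → 4616 → 2308 → 1154 → 577 → 1732 → 866 → 433 → 1300 → 650 → 325 → 976 → 488 → 244 → 122 → 61 → 184 → 92 → 46 → 23 → 70 → 35 → 106 → 53 → 160 → 80 → 40 → 20 → 10 → 5 → 16 → 8 → 4 → 2 → 1
Total steps = 101

101 steps


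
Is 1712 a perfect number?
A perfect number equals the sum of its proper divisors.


Proper divisors of 1712: 1, 2, 4, 8, 16, 107, 214, 428, 856
Sum = 1 + 2 + 4 + 8 + 16 + 107 + 214 + 428 + 856 = 1636

No, 1712 is not perfect (1636 ≠ 1712)


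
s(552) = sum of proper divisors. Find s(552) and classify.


Proper divisors: 1, 2, 3, 4, 6, 8, 12, 23, 24, 46, 69, 92, 138, 184, 276
Sum = 1 + 2 + 3 + 4 + 6 + 8 + 12 + 23 + 24 + 46 + 69 + 92 + 138 + 184 + 276 = 888
888 > 552 → abundant

s(552) = 888 (abundant)


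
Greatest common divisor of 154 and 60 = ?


154 = 2 * 60 + 34
60 = 1 * 34 + 26
34 = 1 * 26 + 8
26 = 3 * 8 + 2
8 = 4 * 2 + 0
GCD = 2


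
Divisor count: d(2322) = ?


2322 = 2^1 × 3^3 × 43^1
d(2322) = (1+1) × (3+1) × (1+1) = 16

16 divisors


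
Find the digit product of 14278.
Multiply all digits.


1 × 4 × 2 × 7 × 8 = 448


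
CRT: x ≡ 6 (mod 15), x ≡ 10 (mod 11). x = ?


M = 15*11 = 165
M1 = M/15 = 11, M2 = M/11 = 15
M1^(-1) mod 15 = 11, M2^(-1) mod 11 = 3
x = 6*11*11 + 10*15*3 = 1176
1176 mod 165 = 21
Check: 21 mod 15 = 6 ✓, 21 mod 11 = 10 ✓

x ≡ 21 (mod 165)


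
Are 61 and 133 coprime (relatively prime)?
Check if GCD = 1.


Euclidean algorithm:
133 = 2 * 61 + 11
61 = 5 * 11 + 6
11 = 1 * 6 + 5
6 = 1 * 5 + 1
5 = 5 * 1 + 0
GCD(61, 133) = 1

Yes, coprime (GCD = 1)


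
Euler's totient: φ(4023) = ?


4023 = 3^3 × 149
Prime factors: 3, 149
φ(4023) = 4023 × (1-1/3) × (1-1/149)
= 4023 × 2/3 × 148/149 = 2664

φ(4023) = 2664


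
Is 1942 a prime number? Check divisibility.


1942 / 2 = 971 (exact division)
1942 is NOT prime.

No, 1942 is not prime


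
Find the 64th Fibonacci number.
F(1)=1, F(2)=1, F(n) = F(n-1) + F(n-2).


Sequence: 1, 1, 2, 3, 5, 8, 13, 21, 34, 55, 89, 144, 233, 377, 610, 987, 1597, 2584, 4181, 6765, 10946, 17711, 28657, 46368, 75025, 121393, 196418, 317811, 514229, 832040, 1346269, 2178309, 3524578, 5702887, 9227465, 14930352, 24157817, 39088169, 63245986, 102334155, 165580141, 267914296, 433494437, 701408733, 1134903170, 1836311903, 2971215073, 4807526976, 7778742049, 12586269025, 20365011074, 32951280099, 53316291173, 86267571272, 139583862445, 225851433717, 365435296162, 591286729879, 956722026041, 1548008755920, 2504730781961, 4052739537881, 6557470319842, 10610209857723
F(64) = 10610209857723


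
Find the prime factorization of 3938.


3938 / 2 = 1969
1969 / 11 = 179
179 / 179 = 1
3938 = 2 × 11 × 179


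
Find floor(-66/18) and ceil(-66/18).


-66/18 = -3.6667
floor = -4
ceil = -3

floor = -4, ceil = -3


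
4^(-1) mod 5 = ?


Use the extended Euclidean algorithm on (5, 4); each row r = 5*s + 4*t:
r=5, s=1, t=0
r=4, s=0, t=1
q=1: r=1, s=1, t=-1   [5*(1) + 4*(-1) = 1]
q=4: r=0, s=-4, t=5   [5*(-4) + 4*(5) = 0]
GCD = 1 with t = -1, so 4*(-1) ≡ 1 (mod 5)
Inverse = -1 mod 5 = 4
Check: 4 * 4 = 16 ≡ 1 (mod 5)

4^(-1) ≡ 4 (mod 5)


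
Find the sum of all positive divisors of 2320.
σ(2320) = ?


Divisors of 2320: 1, 2, 4, 5, 8, 10, 16, 20, 29, 40, 58, 80, 116, 145, 232, 290, 464, 580, 1160, 2320
Sum = 1 + 2 + 4 + 5 + 8 + 10 + 16 + 20 + 29 + 40 + 58 + 80 + 116 + 145 + 232 + 290 + 464 + 580 + 1160 + 2320 = 5580

σ(2320) = 5580


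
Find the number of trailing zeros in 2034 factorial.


floor(2034/5) = 406
floor(2034/25) = 81
floor(2034/125) = 16
floor(2034/625) = 3
Total = 506

506 trailing zeros


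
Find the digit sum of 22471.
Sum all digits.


2 + 2 + 4 + 7 + 1 = 16


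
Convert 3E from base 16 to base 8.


3E (base 16) = 62 (decimal)
62 (decimal) = 76 (base 8)


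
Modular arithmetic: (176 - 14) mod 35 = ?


176 - 14 = 162
162 mod 35 = 22


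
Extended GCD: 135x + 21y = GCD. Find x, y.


Tabular extended Euclidean (each row: r = 135*s + 21*t):
r=135, s=1, t=0
r=21, s=0, t=1
q=6: r=9, s=1, t=-6   [135*(1) + 21*(-6) = 9]
q=2: r=3, s=-2, t=13   [135*(-2) + 21*(13) = 3]
q=3: r=0, s=7, t=-45   [135*(7) + 21*(-45) = 0]
GCD = 3; from the row with r=3: x=-2, y=13
Check: 135*(-2) + 21*(13) = -270 + 273 = 3

GCD = 3, x = -2, y = 13


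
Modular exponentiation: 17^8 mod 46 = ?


17^1 mod 46 = 17
17^2 mod 46 = 13
17^3 mod 46 = 37
17^4 mod 46 = 31
17^5 mod 46 = 21
17^6 mod 46 = 35
17^7 mod 46 = 43
17^8 mod 46 = 41


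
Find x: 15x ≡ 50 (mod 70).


GCD(15, 70) = 5 divides 50
Divide: 3x ≡ 10 (mod 14)
x ≡ 8 (mod 14)


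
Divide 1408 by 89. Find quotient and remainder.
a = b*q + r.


1408 = 89 * 15 + 73
Check: 1335 + 73 = 1408

q = 15, r = 73


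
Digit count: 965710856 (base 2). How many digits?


965710856 in base 2 = 111001100011111001010000001000
Number of digits = 30

30 digits (base 2)


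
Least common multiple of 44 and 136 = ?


GCD(44, 136) = 4
LCM = 44*136/4 = 5984/4 = 1496

LCM = 1496


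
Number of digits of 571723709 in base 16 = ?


571723709 in base 16 = 2213CFBD
Number of digits = 8

8 digits (base 16)


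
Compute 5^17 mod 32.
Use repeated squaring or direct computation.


5^1 mod 32 = 5
5^2 mod 32 = 25
5^3 mod 32 = 29
5^4 mod 32 = 17
5^5 mod 32 = 21
5^6 mod 32 = 9
5^7 mod 32 = 13
5^8 mod 32 = 1
5^9 mod 32 = 5
5^10 mod 32 = 25
5^11 mod 32 = 29
5^12 mod 32 = 17
5^13 mod 32 = 21
5^14 mod 32 = 9
5^15 mod 32 = 13
5^16 mod 32 = 1
5^17 mod 32 = 5


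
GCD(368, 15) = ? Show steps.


368 = 24 * 15 + 8
15 = 1 * 8 + 7
8 = 1 * 7 + 1
7 = 7 * 1 + 0
GCD = 1


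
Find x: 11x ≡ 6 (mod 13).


GCD(11, 13) = 1, unique solution
a^(-1) mod 13 = 6
x = 6 * 6 mod 13 = 10

x ≡ 10 (mod 13)
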